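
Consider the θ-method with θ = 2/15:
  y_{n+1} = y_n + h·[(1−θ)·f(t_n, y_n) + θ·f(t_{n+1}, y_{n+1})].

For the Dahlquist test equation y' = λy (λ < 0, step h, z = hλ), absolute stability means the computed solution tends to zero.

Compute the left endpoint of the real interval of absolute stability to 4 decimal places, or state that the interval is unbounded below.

Set f=λy, z=hλ:
  y_{n+1} = y_n + z·[13/15·y_n + 2/15·y_{n+1}] ⇒ (1 − 2/15z)y_{n+1} = (1 + 13/15z)y_n
  R(z) = (1 + 13/15z)/(1 − 2/15z).

Boundary: |R(x)|=1, x<0.
x=-0.74: |R|=0.3265
R=−1: 1+13/15x = −1+2/15x ⇒ -11/15x=2 ⇒ x=2/(-11/15)=-2.7273
Confirm numerically:
  x=-2.098: |R|=0.63940 <1
  x=-1.402: |R|=0.18120 <1
  x=-1.282: |R|=0.09485 <1
  x=-3.045: |R|=1.16572 >1
  x=-2.936: |R|=1.11000 >1
  x=-2.833: |R|=1.05628 >1
Stable set (-2.7273, 0).

z* = -2.7273.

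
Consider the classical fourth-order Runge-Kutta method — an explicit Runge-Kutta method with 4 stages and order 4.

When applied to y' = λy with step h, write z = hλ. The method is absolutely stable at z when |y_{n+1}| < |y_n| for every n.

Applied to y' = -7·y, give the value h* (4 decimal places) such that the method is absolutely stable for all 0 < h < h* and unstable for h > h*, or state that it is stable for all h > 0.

Test eqn y'=λy, z=hλ:
  order 4, 4-stage ⇒ R(z)=1+z+z^2/2+z^3/6+z^4/24
  (e.g. R(-0.82)=0.44314, |R|=0.44314)

Solve |R(x)|<1 on ℝ⁻.
x=-0.82: |R|=0.4431
|R(-1.64)|=0.2711 |R(-1.61)|=0.2705 |R(-1.32)|=0.2944
Bisect:
  x_lo=-3.3568 |R|=2.2635  x_hi=-0.1472 |R|=0.8632
  mid=-1.75197 |R|=0.27903 →hi
  mid=-2.55437 |R|=0.70412 →hi
  mid=-2.95558 |R|=1.28859 →lo
  mid=-2.75497 |R|=0.95524 →hi
  mid=-2.85527 |R|=1.11074 →lo
  mid=-2.80512 |R|=1.03031 →lo
  mid=-2.78005 |R|=0.99212 →hi
  mid=-2.79259 |R|=1.01105 →lo
  mid=-2.78632 |R|=1.00155 →lo
  ...
  [-2.78534,-2.78514] ⇒ x*=-2.7853
So |R|<1 on (-2.7853, 0).

(-2.7853,0); λ=-7 ⇒ h* = 0.3979.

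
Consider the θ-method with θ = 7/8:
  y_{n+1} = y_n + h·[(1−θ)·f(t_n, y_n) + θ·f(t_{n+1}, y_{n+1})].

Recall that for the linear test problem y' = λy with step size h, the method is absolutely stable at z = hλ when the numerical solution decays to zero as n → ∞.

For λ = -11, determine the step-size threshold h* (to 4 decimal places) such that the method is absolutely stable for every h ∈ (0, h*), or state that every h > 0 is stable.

With y'=λy (z=hλ):
  y_{n+1} = y_n + z·[1/8·y_n + 7/8·y_{n+1}] ⇒ (1 − 7/8z)y_{n+1} = (1 + 1/8z)y_n
  R(z) = (1 + 1/8z)/(1 − 7/8z).

Find x<0 with |R(x)|<1.
x=-0.51: |R|=0.6474
x=-2: |R|=0.2727
x=-10: |R|=0.0256
x=-100: |R|=0.1299
θ=7/8≥1/2 ⇒ |1+1/8x|<|1−7/8x| ∀x<0 ⇒ stable on all of ℝ⁻.

unbounded; (−∞, 0). Any h>0 works for λ=-11.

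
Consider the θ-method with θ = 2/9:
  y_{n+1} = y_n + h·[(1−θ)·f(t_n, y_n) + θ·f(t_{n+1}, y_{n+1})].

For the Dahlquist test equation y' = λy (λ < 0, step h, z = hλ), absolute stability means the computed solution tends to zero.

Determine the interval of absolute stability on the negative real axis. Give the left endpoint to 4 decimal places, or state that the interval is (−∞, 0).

On y'=λy, z=hλ:
  y_{n+1} = y_n + z·[7/9·y_n + 2/9·y_{n+1}] ⇒ (1 − 2/9z)y_{n+1} = (1 + 7/9z)y_n
  so R(z) = (1 + 7/9z)/(1 − 2/9z).

Boundary: |R(x)|=1, x<0.
x=-0.84: |R|=0.2921
R=−1: 1+7/9x = −1+2/9x ⇒ -5/9x=2 ⇒ x=2/(-5/9)=-3.6000
Confirm numerically:
  x=-3.224: |R|=0.87830 <1
  x=-2.432: |R|=0.57877 <1
  x=-1.974: |R|=0.37210 <1
  x=-4.096: |R|=1.14425 >1
  x=-3.792: |R|=1.05789 >1
  x=-3.689: |R|=1.02717 >1
Interval (-3.6000, 0).

z∈(-3.6000,0).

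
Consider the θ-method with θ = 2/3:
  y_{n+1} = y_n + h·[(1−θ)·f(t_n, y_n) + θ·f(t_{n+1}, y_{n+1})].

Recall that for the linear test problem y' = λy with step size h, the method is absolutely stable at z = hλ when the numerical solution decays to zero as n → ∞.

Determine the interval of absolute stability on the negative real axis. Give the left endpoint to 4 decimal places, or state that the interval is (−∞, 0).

On y'=λy, z=hλ:
  y_{n+1} = y_n + z·[1/3·y_n + 2/3·y_{n+1}] ⇒ (1 − 2/3z)y_{n+1} = (1 + 1/3z)y_n
  ⇒ R(z) = (1 + 1/3z)/(1 − 2/3z).

Solve |R(x)|<1 on ℝ⁻.
x=-1.15: |R|=0.3491
x=-2: |R|=0.1429
x=-10: |R|=0.3043
x=-100: |R|=0.4778
θ=2/3≥1/2 ⇒ |1+1/3x|<|1−2/3x| ∀x<0 ⇒ stable on all of ℝ⁻.

unbounded; (−∞, 0).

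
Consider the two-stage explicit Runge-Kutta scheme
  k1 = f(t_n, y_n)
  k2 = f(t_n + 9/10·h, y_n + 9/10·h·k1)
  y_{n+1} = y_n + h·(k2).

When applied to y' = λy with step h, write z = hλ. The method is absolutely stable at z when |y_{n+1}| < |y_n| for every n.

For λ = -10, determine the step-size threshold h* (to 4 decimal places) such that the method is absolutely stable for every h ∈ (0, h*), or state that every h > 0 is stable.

Set f=λy, z=hλ:
  k1=λy_n ⇒ h·k1=z·y_n;  k2=λ(1+9/10z)y_n ⇒ h·k2=z(1+9/10z)y_n
  y_{n+1}/y_n = 1 + z(1+9/10z) = 1 + z + 9/10z²
  R(z) = 1 + z + 9/10z².

Solve |R(x)|<1 on ℝ⁻.
x=-0.56: |R|=0.7222
R=1: x+9/10x²=0 ⇒ x=−10/9=-1.1111; min R=1−1/(4·9/10)=0.7222>−1
Confirm numerically:
  x=-0.884: |R|=0.81931 <1
  x=-0.811: |R|=0.78095 <1
  x=-0.732: |R|=0.75024 <1
  x=-1.510: |R|=1.54209 >1
  x=-1.465: |R|=1.46660 >1
  x=-1.398: |R|=1.36096 >1
Interval (-1.1111, 0).

(-1.1111,0); λ=-10 ⇒ h* = (10/9)/10 = 0.1111.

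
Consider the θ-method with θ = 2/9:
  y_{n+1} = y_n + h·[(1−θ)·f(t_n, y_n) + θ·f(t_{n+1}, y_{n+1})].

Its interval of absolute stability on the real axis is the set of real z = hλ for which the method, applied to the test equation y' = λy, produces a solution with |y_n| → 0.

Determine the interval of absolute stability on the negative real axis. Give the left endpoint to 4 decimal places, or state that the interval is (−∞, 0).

Test eqn y'=λy, z=hλ:
  y_{n+1} = y_n + z·[7/9·y_n + 2/9·y_{n+1}] ⇒ (1 − 2/9z)y_{n+1} = (1 + 7/9z)y_n
  R(z) = (1 + 7/9z)/(1 − 2/9z).

Solve |R(x)|<1 on ℝ⁻.
x=-1.77: |R|=0.2703
R=−1: 1+7/9x = −1+2/9x ⇒ -5/9x=2 ⇒ x=2/(-5/9)=-3.6000
Confirm numerically:
  x=-2.912: |R|=0.76794 <1
  x=-2.860: |R|=0.74864 <1
  x=-2.130: |R|=0.44570 <1
  x=-1.805: |R|=0.28826 <1
  x=-3.961: |R|=1.10667 >1
  x=-3.841: |R|=1.07223 >1
Stable set (-3.6000, 0).

z∈(-3.6000,0).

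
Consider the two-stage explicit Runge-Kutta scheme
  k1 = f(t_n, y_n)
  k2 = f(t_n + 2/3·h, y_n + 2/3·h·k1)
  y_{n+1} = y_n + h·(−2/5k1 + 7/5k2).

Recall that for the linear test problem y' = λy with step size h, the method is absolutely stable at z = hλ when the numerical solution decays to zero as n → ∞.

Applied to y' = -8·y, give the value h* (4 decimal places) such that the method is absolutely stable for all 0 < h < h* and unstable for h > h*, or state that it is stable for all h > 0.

(-1.0714,0); λ=-8 ⇒ h* = (15/14)/8 = 0.1339.

With y'=λy (z=hλ):
  k1=λy_n ⇒ h·k1=z·y_n;  k2=λ(1+2/3z)y_n ⇒ h·k2=z(1+2/3z)y_n
  y_{n+1}/y_n = 1 − 2/5z + 7/5z(1+2/3z) = 1 + z + 14/15z²
  so R(z) = 1 + z + 14/15z².

Find x<0 with |R(x)|<1.
x=-0.61: |R|=0.7373
R=1: x+14/15x²=0 ⇒ x=−15/14=-1.0714; min R=1−1/(4·14/15)=0.7321>−1
Confirm numerically:
  x=-0.859: |R|=0.82969 <1
  x=-0.787: |R|=0.79108 <1
  x=-0.508: |R|=0.73286 <1
  x=-1.423: |R|=1.46693 >1
  x=-1.412: |R|=1.44883 >1
So |R|<1 on (-1.0714, 0).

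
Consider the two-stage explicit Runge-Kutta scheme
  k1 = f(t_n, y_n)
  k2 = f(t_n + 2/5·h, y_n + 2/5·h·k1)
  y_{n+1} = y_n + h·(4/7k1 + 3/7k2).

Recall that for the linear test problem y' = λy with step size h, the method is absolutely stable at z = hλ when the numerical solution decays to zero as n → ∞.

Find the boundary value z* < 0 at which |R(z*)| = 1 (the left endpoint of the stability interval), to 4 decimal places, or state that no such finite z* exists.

On y'=λy, z=hλ:
  k1=λy_n ⇒ h·k1=z·y_n;  k2=λ(1+2/5z)y_n ⇒ h·k2=z(1+2/5z)y_n
  y_{n+1}/y_n = 1 + 4/7z + 3/7z(1+2/5z) = 1 + z + 6/35z²
  R(z) = 1 + z + 6/35z².

Find x<0 with |R(x)|<1.
x=-1.74: |R|=0.2210
R=1: x+6/35x²=0 ⇒ x=−35/6=-5.8333; min R=1−1/(4·6/35)=-0.4583>−1
Confirm numerically:
  x=-5.641: |R|=0.81401 <1
  x=-5.410: |R|=0.60739 <1
  x=-4.024: |R|=0.24813 <1
  x=-6.286: |R|=1.48779 >1
  x=-6.005: |R|=1.17672 >1
Stable set (-5.8333, 0).

z* = -5.8333.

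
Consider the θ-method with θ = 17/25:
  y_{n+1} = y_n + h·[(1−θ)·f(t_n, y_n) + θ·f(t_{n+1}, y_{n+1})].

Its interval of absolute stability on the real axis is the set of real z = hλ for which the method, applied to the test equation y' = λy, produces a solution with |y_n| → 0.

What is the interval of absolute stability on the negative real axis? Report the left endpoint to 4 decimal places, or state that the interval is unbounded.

On y'=λy, z=hλ:
  y_{n+1} = y_n + z·[8/25·y_n + 17/25·y_{n+1}] ⇒ (1 − 17/25z)y_{n+1} = (1 + 8/25z)y_n
  so R(z) = (1 + 8/25z)/(1 − 17/25z).

Boundary: |R(x)|=1, x<0.
x=-1.1: |R|=0.3707
x=-2: |R|=0.1525
x=-10: |R|=0.2821
x=-100: |R|=0.4493
θ=17/25≥1/2 ⇒ |1+8/25x|<|1−17/25x| ∀x<0 ⇒ unbounded interval.

interval (−∞, 0).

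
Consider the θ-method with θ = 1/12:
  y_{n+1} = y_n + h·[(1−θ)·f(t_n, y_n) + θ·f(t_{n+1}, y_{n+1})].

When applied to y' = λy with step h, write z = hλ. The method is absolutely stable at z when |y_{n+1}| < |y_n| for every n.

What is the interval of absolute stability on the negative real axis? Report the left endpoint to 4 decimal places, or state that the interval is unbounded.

Set f=λy, z=hλ:
  y_{n+1} = y_n + z·[11/12·y_n + 1/12·y_{n+1}] ⇒ (1 − 1/12z)y_{n+1} = (1 + 11/12z)y_n
  ⇒ R(z) = (1 + 11/12z)/(1 − 1/12z).

Boundary: |R(x)|=1, x<0.
x=-0.75: |R|=0.2941
R=−1: 1+11/12x = −1+1/12x ⇒ -5/6x=2 ⇒ x=2/(-5/6)=-2.4000
Confirm numerically:
  x=-2.148: |R|=0.82188 <1
  x=-1.977: |R|=0.69736 <1
  x=-1.838: |R|=0.59387 <1
  x=-2.982: |R|=1.38847 >1
  x=-2.524: |R|=1.08538 >1
Stable set (-2.4000, 0).

z∈(-2.4000,0).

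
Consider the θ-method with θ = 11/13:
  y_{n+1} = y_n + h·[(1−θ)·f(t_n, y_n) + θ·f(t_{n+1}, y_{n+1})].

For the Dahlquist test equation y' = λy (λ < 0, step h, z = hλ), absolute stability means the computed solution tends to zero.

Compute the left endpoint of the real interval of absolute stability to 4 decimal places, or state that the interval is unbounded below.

Set f=λy, z=hλ:
  y_{n+1} = y_n + z·[2/13·y_n + 11/13·y_{n+1}] ⇒ (1 − 11/13z)y_{n+1} = (1 + 2/13z)y_n
  so R(z) = (1 + 2/13z)/(1 − 11/13z).

Boundary: |R(x)|=1, x<0.
x=-1.75: |R|=0.2946
x=-2: |R|=0.2571
x=-10: |R|=0.0569
x=-100: |R|=0.1680
θ=11/13≥1/2 ⇒ |1+2/13x|<|1−11/13x| ∀x<0 ⇒ unbounded interval.

interval (−∞, 0).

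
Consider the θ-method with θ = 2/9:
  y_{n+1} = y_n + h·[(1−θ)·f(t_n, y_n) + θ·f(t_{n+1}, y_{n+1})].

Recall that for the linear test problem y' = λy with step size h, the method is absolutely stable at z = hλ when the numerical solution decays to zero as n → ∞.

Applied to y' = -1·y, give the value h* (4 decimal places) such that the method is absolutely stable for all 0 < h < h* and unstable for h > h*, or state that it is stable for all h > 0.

With y'=λy (z=hλ):
  y_{n+1} = y_n + z·[7/9·y_n + 2/9·y_{n+1}] ⇒ (1 − 2/9z)y_{n+1} = (1 + 7/9z)y_n
  ⇒ R(z) = (1 + 7/9z)/(1 − 2/9z).

Solve |R(x)|<1 on ℝ⁻.
x=-1.5: |R|=0.1250
R=−1: 1+7/9x = −1+2/9x ⇒ -5/9x=2 ⇒ x=2/(-5/9)=-3.6000
Confirm numerically:
  x=-2.914: |R|=0.76868 <1
  x=-2.793: |R|=0.72336 <1
  x=-2.493: |R|=0.60425 <1
  x=-4.099: |R|=1.14508 >1
  x=-3.831: |R|=1.06932 >1
  x=-3.728: |R|=1.03889 >1
Interval (-3.6000, 0).

(-3.6000,0); λ=-1 ⇒ h* = (18/5)/1 = 3.6000.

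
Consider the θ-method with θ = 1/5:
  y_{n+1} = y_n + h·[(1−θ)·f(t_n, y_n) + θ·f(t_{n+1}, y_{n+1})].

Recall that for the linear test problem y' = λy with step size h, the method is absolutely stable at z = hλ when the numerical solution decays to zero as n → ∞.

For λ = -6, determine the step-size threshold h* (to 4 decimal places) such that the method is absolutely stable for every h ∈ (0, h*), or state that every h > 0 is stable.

With y'=λy (z=hλ):
  y_{n+1} = y_n + z·[4/5·y_n + 1/5·y_{n+1}] ⇒ (1 − 1/5z)y_{n+1} = (1 + 4/5z)y_n
  so R(z) = (1 + 4/5z)/(1 − 1/5z).

Find x<0 with |R(x)|<1.
x=-0.38: |R|=0.6468
R=−1: 1+4/5x = −1+1/5x ⇒ -3/5x=2 ⇒ x=2/(-3/5)=-3.3333
Confirm numerically:
  x=-1.934: |R|=0.39458 <1
  x=-1.838: |R|=0.34396 <1
  x=-1.489: |R|=0.14733 <1
  x=-3.827: |R|=1.16778 >1
  x=-3.774: |R|=1.15067 >1
So |R|<1 on (-3.3333, 0).

(-3.3333,0); λ=-6 ⇒ h* = (10/3)/6 = 0.5556.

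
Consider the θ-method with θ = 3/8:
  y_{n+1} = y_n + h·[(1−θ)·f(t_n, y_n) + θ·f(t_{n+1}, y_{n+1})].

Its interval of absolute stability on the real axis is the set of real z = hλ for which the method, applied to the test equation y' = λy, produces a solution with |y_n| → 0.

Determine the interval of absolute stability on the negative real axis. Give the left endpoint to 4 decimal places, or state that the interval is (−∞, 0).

(-8.0000, 0).

Test eqn y'=λy, z=hλ:
  y_{n+1} = y_n + z·[5/8·y_n + 3/8·y_{n+1}] ⇒ (1 − 3/8z)y_{n+1} = (1 + 5/8z)y_n
  ⇒ R(z) = (1 + 5/8z)/(1 − 3/8z).

Solve |R(x)|<1 on ℝ⁻.
x=-0.89: |R|=0.3327
R=−1: 1+5/8x = −1+3/8x ⇒ -1/4x=2 ⇒ x=2/(-1/4)=-8.0000
Confirm numerically:
  x=-5.394: |R|=0.78447 <1
  x=-3.947: |R|=0.59145 <1
  x=-3.622: |R|=0.53588 <1
  x=-3.579: |R|=0.52810 <1
  x=-8.586: |R|=1.03472 >1
  x=-8.567: |R|=1.03365 >1
  x=-8.522: |R|=1.03110 >1
Stable set (-8.0000, 0).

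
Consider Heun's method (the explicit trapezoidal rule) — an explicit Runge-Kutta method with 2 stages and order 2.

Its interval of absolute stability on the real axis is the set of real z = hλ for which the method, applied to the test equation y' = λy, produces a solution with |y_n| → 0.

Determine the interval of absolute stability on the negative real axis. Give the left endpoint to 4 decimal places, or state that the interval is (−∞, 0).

z∈(-2.0000,0).

On y'=λy, z=hλ:
  order 2, 2-stage ⇒ R(z)=1+z+z^2/2
  (e.g. R(-1.36)=0.56480, |R|=0.56480)

Need |R(x)|<1, x<0.
x=-1.36: |R|=0.5648
|R(-1.23)|=0.5264 |R(-0.61)|=0.5760 |R(-0.51)|=0.6200
Bisect:
  x_lo=-2.8065 |R|=2.1317  x_hi=-0.2695 |R|=0.7668
  mid=-1.53796 |R|=0.64470 →hi
  mid=-2.17222 |R|=1.18704 →lo
  mid=-1.85509 |R|=0.86559 →hi
  mid=-2.01365 |R|=1.01374 →lo
  mid=-1.93437 |R|=0.93652 →hi
  mid=-1.97401 |R|=0.97435 →hi
  mid=-1.99383 |R|=0.99385 →hi
  mid=-2.00374 |R|=1.00375 →lo
  ...
  [-2.00003,-1.99987] ⇒ x*=-2.0000
Interval (-2.0000, 0).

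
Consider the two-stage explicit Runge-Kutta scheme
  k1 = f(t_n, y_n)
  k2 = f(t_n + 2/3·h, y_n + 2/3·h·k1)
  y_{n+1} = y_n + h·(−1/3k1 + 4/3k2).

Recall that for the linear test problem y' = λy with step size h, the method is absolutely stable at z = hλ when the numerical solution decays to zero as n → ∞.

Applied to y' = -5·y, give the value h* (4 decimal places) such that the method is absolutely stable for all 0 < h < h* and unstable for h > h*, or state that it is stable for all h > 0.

(-1.1250,0); λ=-5 ⇒ h* = (9/8)/5 = 0.2250.

Test eqn y'=λy, z=hλ:
  k1=λy_n ⇒ h·k1=z·y_n;  k2=λ(1+2/3z)y_n ⇒ h·k2=z(1+2/3z)y_n
  y_{n+1}/y_n = 1 − 1/3z + 4/3z(1+2/3z) = 1 + z + 8/9z²
  ⇒ R(z) = 1 + z + 8/9z².

Need |R(x)|<1, x<0.
x=-1.49: |R|=1.4834
R=1: x+8/9x²=0 ⇒ x=−9/8=-1.1250; min R=1−1/(4·8/9)=0.7188>−1
Confirm numerically:
  x=-0.971: |R|=0.86708 <1
  x=-0.865: |R|=0.80009 <1
  x=-0.780: |R|=0.76080 <1
  x=-0.711: |R|=0.73835 <1
  x=-1.243: |R|=1.13038 >1
  x=-1.241: |R|=1.12796 >1
  x=-1.222: |R|=1.10536 >1
Stable set (-1.1250, 0).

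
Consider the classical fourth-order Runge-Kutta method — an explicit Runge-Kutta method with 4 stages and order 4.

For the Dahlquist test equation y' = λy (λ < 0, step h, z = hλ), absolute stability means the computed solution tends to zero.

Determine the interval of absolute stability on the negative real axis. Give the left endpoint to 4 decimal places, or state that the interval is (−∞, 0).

z∈(-2.7853,0).

Test eqn y'=λy, z=hλ:
  order 4, 4-stage ⇒ R(z)=1+z+z^2/2+z^3/6+z^4/24
  (e.g. R(-1.48)=0.27481, |R|=0.27481)

Find x<0 with |R(x)|<1.
x=-1.48: |R|=0.2748
|R(-2.7)|=0.8788 |R(-2.42)|=0.5752 |R(-1.47)|=0.2756
Bisect:
  x_lo=-3.4057 |R|=2.4156  x_hi=-0.1225 |R|=0.8847
  mid=-1.76413 |R|=0.28047 →hi
  mid=-2.58492 |R|=0.73760 →hi
  mid=-2.99531 |R|=1.36566 →lo
  mid=-2.79012 |R|=1.00730 →lo
  mid=-2.68752 |R|=0.86232 →hi
  mid=-2.73882 |R|=0.93216 →hi
  mid=-2.76447 |R|=0.96905 →hi
  ...
  [-2.78531,-2.78511] ⇒ x*=-2.7853
Stable set (-2.7853, 0).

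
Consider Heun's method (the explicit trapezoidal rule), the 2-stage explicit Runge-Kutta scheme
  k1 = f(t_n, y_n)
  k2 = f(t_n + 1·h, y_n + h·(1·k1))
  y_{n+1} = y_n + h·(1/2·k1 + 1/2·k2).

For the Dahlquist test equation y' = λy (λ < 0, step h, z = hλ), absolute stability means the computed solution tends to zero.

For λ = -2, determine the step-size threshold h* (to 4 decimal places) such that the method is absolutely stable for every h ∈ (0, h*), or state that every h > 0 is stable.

Set f=λy, z=hλ:
  order 2, 2-stage ⇒ R(z)=1+z+z^2/2
  (e.g. R(-1.57)=0.66245, |R|=0.66245)

Boundary: |R(x)|=1, x<0.
x=-1.57: |R|=0.6624
|R(-2.28)|=1.3192 |R(-1.65)|=0.7112 |R(-0.68)|=0.5512
Bisect:
  x_lo=-2.4380 |R|=1.5340  x_hi=-0.1121 |R|=0.8942
  mid=-1.27506 |R|=0.53783 →hi
  mid=-1.85654 |R|=0.86683 →hi
  mid=-2.14728 |R|=1.15813 →lo
  mid=-2.00191 |R|=1.00191 →lo
  mid=-1.92923 |R|=0.93173 →hi
  mid=-1.96557 |R|=0.96616 →hi
  mid=-1.98374 |R|=0.98387 →hi
  mid=-1.99283 |R|=0.99285 →hi
  mid=-1.99737 |R|=0.99737 →hi
  ...
  [-2.00007,-1.99992] ⇒ x*=-2.0000
Interval (-2.0000, 0).

(-2.0000,0); λ=-2 ⇒ h* = 1.0000.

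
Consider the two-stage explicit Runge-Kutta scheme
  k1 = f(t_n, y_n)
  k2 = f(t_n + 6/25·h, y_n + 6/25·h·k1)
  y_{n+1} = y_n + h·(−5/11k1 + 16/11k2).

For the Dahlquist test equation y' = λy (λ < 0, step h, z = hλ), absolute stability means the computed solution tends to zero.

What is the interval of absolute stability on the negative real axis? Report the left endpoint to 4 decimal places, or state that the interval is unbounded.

z∈(-2.8646,0).

On y'=λy, z=hλ:
  k1=λy_n ⇒ h·k1=z·y_n;  k2=λ(1+6/25z)y_n ⇒ h·k2=z(1+6/25z)y_n
  y_{n+1}/y_n = 1 − 5/11z + 16/11z(1+6/25z) = 1 + z + 96/275z²
  ⇒ R(z) = 1 + z + 96/275z².

Solve |R(x)|<1 on ℝ⁻.
x=-0.93: |R|=0.3719
R=1: x+96/275x²=0 ⇒ x=−275/96=-2.8646; min R=1−1/(4·96/275)=0.2839>−1
Confirm numerically:
  x=-1.216: |R|=0.30019 <1
  x=-1.215: |R|=0.30034 <1
  x=-1.168: |R|=0.30824 <1
  x=-3.201: |R|=1.37593 >1
  x=-3.100: |R|=1.25476 >1
Stable set (-2.8646, 0).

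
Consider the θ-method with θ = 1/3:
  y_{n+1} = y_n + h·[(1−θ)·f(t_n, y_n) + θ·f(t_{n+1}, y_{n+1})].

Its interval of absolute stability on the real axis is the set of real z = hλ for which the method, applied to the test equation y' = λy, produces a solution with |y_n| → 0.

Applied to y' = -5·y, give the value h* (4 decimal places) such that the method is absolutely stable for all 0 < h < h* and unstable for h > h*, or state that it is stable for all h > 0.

(-6.0000,0); λ=-5 ⇒ h* = (6)/5 = 1.2000.

On y'=λy, z=hλ:
  y_{n+1} = y_n + z·[2/3·y_n + 1/3·y_{n+1}] ⇒ (1 − 1/3z)y_{n+1} = (1 + 2/3z)y_n
  Hence R(z) = (1 + 2/3z)/(1 − 1/3z).

Solve |R(x)|<1 on ℝ⁻.
x=-1.03: |R|=0.2333
R=−1: 1+2/3x = −1+1/3x ⇒ -1/3x=2 ⇒ x=2/(-1/3)=-6.0000
Confirm numerically:
  x=-5.362: |R|=0.92370 <1
  x=-5.247: |R|=0.90869 <1
  x=-4.013: |R|=0.71667 <1
  x=-2.489: |R|=0.36036 <1
  x=-6.567: |R|=1.05927 >1
  x=-6.225: |R|=1.02439 >1
  x=-6.125: |R|=1.01370 >1
So |R|<1 on (-6.0000, 0).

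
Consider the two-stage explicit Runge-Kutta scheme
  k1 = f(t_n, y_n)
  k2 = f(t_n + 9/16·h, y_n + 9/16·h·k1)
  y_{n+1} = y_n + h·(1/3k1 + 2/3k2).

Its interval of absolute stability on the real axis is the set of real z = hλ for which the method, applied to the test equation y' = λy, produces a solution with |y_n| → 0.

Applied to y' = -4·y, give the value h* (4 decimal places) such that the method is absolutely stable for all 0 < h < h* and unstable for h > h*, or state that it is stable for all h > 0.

Test eqn y'=λy, z=hλ:
  k1=λy_n ⇒ h·k1=z·y_n;  k2=λ(1+9/16z)y_n ⇒ h·k2=z(1+9/16z)y_n
  y_{n+1}/y_n = 1 + 1/3z + 2/3z(1+9/16z) = 1 + z + 3/8z²
  so R(z) = 1 + z + 3/8z².

Boundary: |R(x)|=1, x<0.
x=-0.6: |R|=0.5350
R=1: x+3/8x²=0 ⇒ x=−8/3=-2.6667; min R=1−1/(4·3/8)=0.3333>−1
Confirm numerically:
  x=-2.464: |R|=0.81274 <1
  x=-2.233: |R|=0.63686 <1
  x=-1.347: |R|=0.33340 <1
  x=-3.258: |R|=1.72246 >1
  x=-3.156: |R|=1.57913 >1
  x=-2.873: |R|=1.22230 >1
Interval (-2.6667, 0).

(-2.6667,0); λ=-4 ⇒ h* = (8/3)/4 = 0.6667.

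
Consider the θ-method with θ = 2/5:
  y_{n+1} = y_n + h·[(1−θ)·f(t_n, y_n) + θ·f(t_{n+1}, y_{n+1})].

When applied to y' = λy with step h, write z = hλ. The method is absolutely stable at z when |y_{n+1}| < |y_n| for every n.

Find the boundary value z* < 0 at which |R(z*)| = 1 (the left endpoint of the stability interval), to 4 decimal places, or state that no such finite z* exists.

On y'=λy, z=hλ:
  y_{n+1} = y_n + z·[3/5·y_n + 2/5·y_{n+1}] ⇒ (1 − 2/5z)y_{n+1} = (1 + 3/5z)y_n
  ⇒ R(z) = (1 + 3/5z)/(1 − 2/5z).

Find x<0 with |R(x)|<1.
x=-1.36: |R|=0.1192
R=−1: 1+3/5x = −1+2/5x ⇒ -1/5x=2 ⇒ x=2/(-1/5)=-10.0000
Confirm numerically:
  x=-7.773: |R|=0.89161 <1
  x=-5.075: |R|=0.67492 <1
  x=-4.313: |R|=0.58264 <1
  x=-10.411: |R|=1.01592 >1
  x=-10.405: |R|=1.01569 >1
  x=-10.318: |R|=1.01240 >1
Stable set (-10.0000, 0).

left endpoint -10.0000.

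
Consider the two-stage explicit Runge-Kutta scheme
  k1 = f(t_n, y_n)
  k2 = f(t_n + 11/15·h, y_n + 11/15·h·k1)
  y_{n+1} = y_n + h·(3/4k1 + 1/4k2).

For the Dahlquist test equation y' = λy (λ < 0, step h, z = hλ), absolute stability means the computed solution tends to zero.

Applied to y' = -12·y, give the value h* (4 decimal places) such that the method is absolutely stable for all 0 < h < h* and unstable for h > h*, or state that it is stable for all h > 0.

(-5.4545,0); λ=-12 ⇒ h* = (60/11)/12 = 0.4545.

Test eqn y'=λy, z=hλ:
  k1=λy_n ⇒ h·k1=z·y_n;  k2=λ(1+11/15z)y_n ⇒ h·k2=z(1+11/15z)y_n
  y_{n+1}/y_n = 1 + 3/4z + 1/4z(1+11/15z) = 1 + z + 11/60z²
  ⇒ R(z) = 1 + z + 11/60z².

Find x<0 with |R(x)|<1.
x=-1.64: |R|=0.1469
R=1: x+11/60x²=0 ⇒ x=−60/11=-5.4545; min R=1−1/(4·11/60)=-0.3636>−1
Confirm numerically:
  x=-4.821: |R|=0.44004 <1
  x=-4.193: |R|=0.03023 <1
  x=-4.029: |R|=0.05298 <1
  x=-2.981: |R|=0.35183 <1
  x=-6.003: |R|=1.60360 >1
  x=-5.941: |R|=1.52984 >1
Interval (-5.4545, 0).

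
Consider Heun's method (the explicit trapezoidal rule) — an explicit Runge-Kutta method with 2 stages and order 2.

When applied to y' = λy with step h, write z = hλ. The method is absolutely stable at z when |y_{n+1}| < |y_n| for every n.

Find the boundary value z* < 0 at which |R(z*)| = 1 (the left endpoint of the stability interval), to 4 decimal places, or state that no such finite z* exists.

On y'=λy, z=hλ:
  order 2, 2-stage ⇒ R(z)=1+z+z^2/2
  (e.g. R(-0.57)=0.59245, |R|=0.59245)

Solve |R(x)|<1 on ℝ⁻.
x=-0.57: |R|=0.5924
|R(-1.73)|=0.7664 |R(-1)|=0.5000 |R(-0.69)|=0.5481
Bisect:
  x_lo=-2.4776 |R|=1.5916  x_hi=-0.3845 |R|=0.6894
  mid=-1.43103 |R|=0.59290 →hi
  mid=-1.95431 |R|=0.95536 →hi
  mid=-2.21595 |R|=1.23927 →lo
  mid=-2.08513 |R|=1.08876 →lo
  mid=-2.01972 |R|=1.01992 →lo
  mid=-1.98702 |R|=0.98710 →hi
  mid=-2.00337 |R|=1.00338 →lo
  mid=-1.99520 |R|=0.99521 →hi
  mid=-1.99928 |R|=0.99928 →hi
  mid=-2.00133 |R|=1.00133 →lo
  ...
  [-2.00005,-1.99992] ⇒ x*=-2.0000
Stable set (-2.0000, 0).

z* = -2.0000.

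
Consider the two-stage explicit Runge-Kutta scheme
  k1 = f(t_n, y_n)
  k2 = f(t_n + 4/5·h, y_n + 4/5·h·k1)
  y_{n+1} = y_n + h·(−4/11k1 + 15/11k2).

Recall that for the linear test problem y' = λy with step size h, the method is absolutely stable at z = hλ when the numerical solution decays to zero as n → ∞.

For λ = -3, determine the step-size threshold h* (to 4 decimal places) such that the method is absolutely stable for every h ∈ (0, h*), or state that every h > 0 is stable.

(-0.9167,0); λ=-3 ⇒ h* = (11/12)/3 = 0.3056.

With y'=λy (z=hλ):
  k1=λy_n ⇒ h·k1=z·y_n;  k2=λ(1+4/5z)y_n ⇒ h·k2=z(1+4/5z)y_n
  y_{n+1}/y_n = 1 − 4/11z + 15/11z(1+4/5z) = 1 + z + 12/11z²
  R(z) = 1 + z + 12/11z².

Boundary: |R(x)|=1, x<0.
x=-1.36: |R|=1.6577
R=1: x+12/11x²=0 ⇒ x=−11/12=-0.9167; min R=1−1/(4·12/11)=0.7708>−1
Confirm numerically:
  x=-0.851: |R|=0.93904 <1
  x=-0.640: |R|=0.80684 <1
  x=-0.614: |R|=0.79727 <1
  x=-0.555: |R|=0.78103 <1
  x=-1.509: |R|=1.97509 >1
  x=-1.391: |R|=1.71978 >1
  x=-1.179: |R|=1.33741 >1
Interval (-0.9167, 0).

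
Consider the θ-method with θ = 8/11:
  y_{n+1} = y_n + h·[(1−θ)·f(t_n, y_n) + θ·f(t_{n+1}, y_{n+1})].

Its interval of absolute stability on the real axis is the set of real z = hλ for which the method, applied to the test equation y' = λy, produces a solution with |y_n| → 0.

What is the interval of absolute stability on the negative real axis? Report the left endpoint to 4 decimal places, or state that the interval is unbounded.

(−∞, 0) — no finite endpoint.

On y'=λy, z=hλ:
  y_{n+1} = y_n + z·[3/11·y_n + 8/11·y_{n+1}] ⇒ (1 − 8/11z)y_{n+1} = (1 + 3/11z)y_n
  Hence R(z) = (1 + 3/11z)/(1 − 8/11z).

Boundary: |R(x)|=1, x<0.
x=-1.31: |R|=0.3291
x=-2: |R|=0.1852
x=-10: |R|=0.2088
x=-100: |R|=0.3564
θ=8/11≥1/2 ⇒ |1+3/11x|<|1−8/11x| ∀x<0 ⇒ interval (−∞,0).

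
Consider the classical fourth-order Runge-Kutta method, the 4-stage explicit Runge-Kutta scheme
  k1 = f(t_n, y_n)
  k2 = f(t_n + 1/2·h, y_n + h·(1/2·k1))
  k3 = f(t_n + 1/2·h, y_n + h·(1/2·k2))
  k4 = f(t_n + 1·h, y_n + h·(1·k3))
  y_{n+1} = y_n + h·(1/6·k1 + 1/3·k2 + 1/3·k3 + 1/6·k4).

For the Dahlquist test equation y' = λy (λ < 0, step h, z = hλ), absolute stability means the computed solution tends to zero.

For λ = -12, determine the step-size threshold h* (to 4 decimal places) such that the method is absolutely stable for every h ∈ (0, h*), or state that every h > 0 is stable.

(-2.7853,0); λ=-12 ⇒ h* = 0.2321.

Test eqn y'=λy, z=hλ:
  order 4, 4-stage ⇒ R(z)=1+z+z^2/2+z^3/6+z^4/24
  (e.g. R(-1.23)=0.31167, |R|=0.31167)

Solve |R(x)|<1 on ℝ⁻.
x=-1.23: |R|=0.3117
|R(-1.66)|=0.2718 |R(-1.2)|=0.3184 |R(-0.59)|=0.5549
Bisect:
  x_lo=-3.4068 |R|=2.4190  x_hi=-0.0535 |R|=0.9479
  mid=-1.73014 |R|=0.27674 →hi
  mid=-2.56847 |R|=0.71937 →hi
  mid=-2.98763 |R|=1.35045 →lo
  mid=-2.77805 |R|=0.98913 →hi
  mid=-2.88284 |R|=1.15731 →lo
  mid=-2.83044 |R|=1.07023 →lo
  mid=-2.80424 |R|=1.02895 →lo
  mid=-2.79115 |R|=1.00886 →lo
  mid=-2.78460 |R|=0.99895 →hi
  mid=-2.78787 |R|=1.00389 →lo
  ...
  [-2.78542,-2.78521] ⇒ x*=-2.7853
Interval (-2.7853, 0).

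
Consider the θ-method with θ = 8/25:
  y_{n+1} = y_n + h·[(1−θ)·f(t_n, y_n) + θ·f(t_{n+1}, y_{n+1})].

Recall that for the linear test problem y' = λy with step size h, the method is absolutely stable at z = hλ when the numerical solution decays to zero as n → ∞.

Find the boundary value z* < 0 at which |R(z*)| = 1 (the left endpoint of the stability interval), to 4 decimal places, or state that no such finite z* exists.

left endpoint -5.5556.

Set f=λy, z=hλ:
  y_{n+1} = y_n + z·[17/25·y_n + 8/25·y_{n+1}] ⇒ (1 − 8/25z)y_{n+1} = (1 + 17/25z)y_n
  Hence R(z) = (1 + 17/25z)/(1 − 8/25z).

Find x<0 with |R(x)|<1.
x=-0.59: |R|=0.5037
R=−1: 1+17/25x = −1+8/25x ⇒ -9/25x=2 ⇒ x=2/(-9/25)=-5.5556
Confirm numerically:
  x=-4.863: |R|=0.90246 <1
  x=-3.861: |R|=0.72711 <1
  x=-3.715: |R|=0.69728 <1
  x=-6.036: |R|=1.05900 >1
  x=-5.908: |R|=1.04389 >1
So |R|<1 on (-5.5556, 0).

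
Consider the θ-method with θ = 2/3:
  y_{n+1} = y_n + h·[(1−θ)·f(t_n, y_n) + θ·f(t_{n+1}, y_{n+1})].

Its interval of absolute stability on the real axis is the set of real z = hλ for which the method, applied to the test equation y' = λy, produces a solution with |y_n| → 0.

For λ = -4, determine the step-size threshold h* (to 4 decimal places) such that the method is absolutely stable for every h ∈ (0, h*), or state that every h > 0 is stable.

unbounded; (−∞, 0). Any h>0 works for λ=-4.

Set f=λy, z=hλ:
  y_{n+1} = y_n + z·[1/3·y_n + 2/3·y_{n+1}] ⇒ (1 − 2/3z)y_{n+1} = (1 + 1/3z)y_n
  R(z) = (1 + 1/3z)/(1 − 2/3z).

Need |R(x)|<1, x<0.
x=-1.33: |R|=0.2951
x=-2: |R|=0.1429
x=-10: |R|=0.3043
x=-100: |R|=0.4778
θ=2/3≥1/2 ⇒ |1+1/3x|<|1−2/3x| ∀x<0 ⇒ stable on all of ℝ⁻.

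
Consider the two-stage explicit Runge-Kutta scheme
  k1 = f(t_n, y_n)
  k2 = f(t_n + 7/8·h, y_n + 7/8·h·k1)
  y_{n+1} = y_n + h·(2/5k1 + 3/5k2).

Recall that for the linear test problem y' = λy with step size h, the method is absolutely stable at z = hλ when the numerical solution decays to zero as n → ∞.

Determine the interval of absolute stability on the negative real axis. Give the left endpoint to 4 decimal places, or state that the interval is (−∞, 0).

(-1.9048, 0).

Set f=λy, z=hλ:
  k1=λy_n ⇒ h·k1=z·y_n;  k2=λ(1+7/8z)y_n ⇒ h·k2=z(1+7/8z)y_n
  y_{n+1}/y_n = 1 + 2/5z + 3/5z(1+7/8z) = 1 + z + 21/40z²
  so R(z) = 1 + z + 21/40z².

Solve |R(x)|<1 on ℝ⁻.
x=-0.91: |R|=0.5248
R=1: x+21/40x²=0 ⇒ x=−40/21=-1.9048; min R=1−1/(4·21/40)=0.5238>−1
Confirm numerically:
  x=-1.804: |R|=0.90457 <1
  x=-1.308: |R|=0.59020 <1
  x=-1.022: |R|=0.52635 <1
  x=-2.274: |R|=1.44081 >1
  x=-2.041: |R|=1.14598 >1
  x=-2.014: |R|=1.11550 >1
So |R|<1 on (-1.9048, 0).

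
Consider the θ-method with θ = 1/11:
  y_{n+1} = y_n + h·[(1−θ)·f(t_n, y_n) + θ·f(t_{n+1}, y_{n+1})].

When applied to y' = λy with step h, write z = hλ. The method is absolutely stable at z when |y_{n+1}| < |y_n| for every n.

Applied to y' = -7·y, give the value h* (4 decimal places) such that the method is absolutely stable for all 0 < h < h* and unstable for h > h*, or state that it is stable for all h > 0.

(-2.4444,0); λ=-7 ⇒ h* = (22/9)/7 = 0.3492.

Test eqn y'=λy, z=hλ:
  y_{n+1} = y_n + z·[10/11·y_n + 1/11·y_{n+1}] ⇒ (1 − 1/11z)y_{n+1} = (1 + 10/11z)y_n
  ⇒ R(z) = (1 + 10/11z)/(1 − 1/11z).

Boundary: |R(x)|=1, x<0.
x=-0.98: |R|=0.1002
R=−1: 1+10/11x = −1+1/11x ⇒ -9/11x=2 ⇒ x=2/(-9/11)=-2.4444
Confirm numerically:
  x=-2.333: |R|=0.92477 <1
  x=-2.036: |R|=0.71801 <1
  x=-1.818: |R|=0.56015 <1
  x=-1.804: |R|=0.54983 <1
  x=-2.653: |R|=1.13748 >1
  x=-2.601: |R|=1.10360 >1
  x=-2.476: |R|=1.02107 >1
Interval (-2.4444, 0).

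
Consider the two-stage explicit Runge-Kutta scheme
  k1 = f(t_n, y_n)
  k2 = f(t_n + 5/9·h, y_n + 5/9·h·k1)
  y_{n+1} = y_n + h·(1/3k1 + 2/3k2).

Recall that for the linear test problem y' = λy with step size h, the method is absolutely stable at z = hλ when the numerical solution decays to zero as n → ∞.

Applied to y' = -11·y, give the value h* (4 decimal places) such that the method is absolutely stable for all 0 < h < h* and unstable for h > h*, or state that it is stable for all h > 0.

(-2.7000,0); λ=-11 ⇒ h* = (27/10)/11 = 0.2455.

With y'=λy (z=hλ):
  k1=λy_n ⇒ h·k1=z·y_n;  k2=λ(1+5/9z)y_n ⇒ h·k2=z(1+5/9z)y_n
  y_{n+1}/y_n = 1 + 1/3z + 2/3z(1+5/9z) = 1 + z + 10/27z²
  Hence R(z) = 1 + z + 10/27z².

Solve |R(x)|<1 on ℝ⁻.
x=-1.52: |R|=0.3357
R=1: x+10/27x²=0 ⇒ x=−27/10=-2.7000; min R=1−1/(4·10/27)=0.3250>−1
Confirm numerically:
  x=-2.612: |R|=0.91487 <1
  x=-2.206: |R|=0.59638 <1
  x=-1.553: |R|=0.34026 <1
  x=-1.239: |R|=0.32956 <1
  x=-3.208: |R|=1.60358 >1
  x=-3.133: |R|=1.50244 >1
  x=-2.952: |R|=1.27552 >1
Stable set (-2.7000, 0).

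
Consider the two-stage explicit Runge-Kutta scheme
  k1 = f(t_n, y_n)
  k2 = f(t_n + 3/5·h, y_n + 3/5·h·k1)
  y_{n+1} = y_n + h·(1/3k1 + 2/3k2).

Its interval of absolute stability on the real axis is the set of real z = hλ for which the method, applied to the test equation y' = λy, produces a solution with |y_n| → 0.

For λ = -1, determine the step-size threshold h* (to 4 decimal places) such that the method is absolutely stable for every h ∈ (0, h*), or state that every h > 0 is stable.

Test eqn y'=λy, z=hλ:
  k1=λy_n ⇒ h·k1=z·y_n;  k2=λ(1+3/5z)y_n ⇒ h·k2=z(1+3/5z)y_n
  y_{n+1}/y_n = 1 + 1/3z + 2/3z(1+3/5z) = 1 + z + 2/5z²
  Hence R(z) = 1 + z + 2/5z².

Need |R(x)|<1, x<0.
x=-1.22: |R|=0.3754
R=1: x+2/5x²=0 ⇒ x=−5/2=-2.5000; min R=1−1/(4·2/5)=0.3750>−1
Confirm numerically:
  x=-2.393: |R|=0.89758 <1
  x=-1.366: |R|=0.38038 <1
  x=-1.342: |R|=0.37839 <1
  x=-1.152: |R|=0.37884 <1
  x=-2.841: |R|=1.38751 >1
  x=-2.668: |R|=1.17929 >1
Interval (-2.5000, 0).

(-2.5000,0); λ=-1 ⇒ h* = (5/2)/1 = 2.5000.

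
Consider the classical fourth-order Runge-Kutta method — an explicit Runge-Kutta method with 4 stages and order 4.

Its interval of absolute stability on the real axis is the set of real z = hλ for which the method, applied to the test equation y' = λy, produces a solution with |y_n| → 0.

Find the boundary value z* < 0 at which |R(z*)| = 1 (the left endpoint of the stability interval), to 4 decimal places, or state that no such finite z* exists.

left endpoint -2.7853.

With y'=λy (z=hλ):
  order 4, 4-stage ⇒ R(z)=1+z+z^2/2+z^3/6+z^4/24
  (e.g. R(-0.58)=0.56040, |R|=0.56040)

Find x<0 with |R(x)|<1.
x=-0.58: |R|=0.5604
|R(-2.81)|=1.0379 |R(-2.43)|=0.5838 |R(-2.41)|=0.5667
Bisect:
  x_lo=-3.4116 |R|=2.4343  x_hi=-0.1297 |R|=0.8784
  mid=-1.77063 |R|=0.28129 →hi
  mid=-2.59110 |R|=0.74457 →hi
  mid=-3.00134 |R|=1.37768 →lo
  mid=-2.79622 |R|=1.01660 →lo
  mid=-2.69366 |R|=0.87041 →hi
  mid=-2.74494 |R|=0.94084 →hi
  mid=-2.77058 |R|=0.97804 →hi
  mid=-2.78340 |R|=0.99715 →hi
  mid=-2.78981 |R|=1.00683 →lo
  mid=-2.78660 |R|=1.00198 →lo
  ...
  [-2.78540,-2.78520] ⇒ x*=-2.7853
Stable set (-2.7853, 0).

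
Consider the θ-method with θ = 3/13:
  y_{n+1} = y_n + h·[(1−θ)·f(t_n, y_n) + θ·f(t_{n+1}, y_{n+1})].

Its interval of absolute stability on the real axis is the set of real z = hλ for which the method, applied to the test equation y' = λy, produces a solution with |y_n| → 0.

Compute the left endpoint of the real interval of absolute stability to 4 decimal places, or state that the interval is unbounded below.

z* = -3.7143.

Set f=λy, z=hλ:
  y_{n+1} = y_n + z·[10/13·y_n + 3/13·y_{n+1}] ⇒ (1 − 3/13z)y_{n+1} = (1 + 10/13z)y_n
  R(z) = (1 + 10/13z)/(1 − 3/13z).

Find x<0 with |R(x)|<1.
x=-1.27: |R|=0.0178
R=−1: 1+10/13x = −1+3/13x ⇒ -7/13x=2 ⇒ x=2/(-7/13)=-3.7143
Confirm numerically:
  x=-2.706: |R|=0.66578 <1
  x=-2.602: |R|=0.62578 <1
  x=-2.464: |R|=0.57081 <1
  x=-2.241: |R|=0.47711 <1
  x=-4.153: |R|=1.12063 >1
  x=-4.092: |R|=1.10461 >1
So |R|<1 on (-3.7143, 0).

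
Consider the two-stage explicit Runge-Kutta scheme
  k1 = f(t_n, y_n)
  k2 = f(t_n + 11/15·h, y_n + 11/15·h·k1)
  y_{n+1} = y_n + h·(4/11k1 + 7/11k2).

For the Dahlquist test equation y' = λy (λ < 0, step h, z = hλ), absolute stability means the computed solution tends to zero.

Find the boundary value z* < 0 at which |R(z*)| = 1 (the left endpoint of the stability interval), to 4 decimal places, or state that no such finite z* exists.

left endpoint -2.1429.

Set f=λy, z=hλ:
  k1=λy_n ⇒ h·k1=z·y_n;  k2=λ(1+11/15z)y_n ⇒ h·k2=z(1+11/15z)y_n
  y_{n+1}/y_n = 1 + 4/11z + 7/11z(1+11/15z) = 1 + z + 7/15z²
  so R(z) = 1 + z + 7/15z².

Need |R(x)|<1, x<0.
x=-0.44: |R|=0.6503
R=1: x+7/15x²=0 ⇒ x=−15/7=-2.1429; min R=1−1/(4·7/15)=0.4643>−1
Confirm numerically:
  x=-1.409: |R|=0.51746 <1
  x=-1.326: |R|=0.49453 <1
  x=-1.314: |R|=0.49174 <1
  x=-1.061: |R|=0.46434 <1
  x=-2.520: |R|=1.44352 >1
  x=-2.230: |R|=1.09069 >1
Interval (-2.1429, 0).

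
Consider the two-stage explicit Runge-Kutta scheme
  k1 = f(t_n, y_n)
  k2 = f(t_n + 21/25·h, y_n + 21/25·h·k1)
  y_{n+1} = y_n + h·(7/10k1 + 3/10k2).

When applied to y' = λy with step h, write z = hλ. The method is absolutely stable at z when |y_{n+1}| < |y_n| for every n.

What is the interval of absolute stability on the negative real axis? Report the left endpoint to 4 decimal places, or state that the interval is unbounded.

On y'=λy, z=hλ:
  k1=λy_n ⇒ h·k1=z·y_n;  k2=λ(1+21/25z)y_n ⇒ h·k2=z(1+21/25z)y_n
  y_{n+1}/y_n = 1 + 7/10z + 3/10z(1+21/25z) = 1 + z + 63/250z²
  ⇒ R(z) = 1 + z + 63/250z².

Solve |R(x)|<1 on ℝ⁻.
x=-1.75: |R|=0.0218
R=1: x+63/250x²=0 ⇒ x=−250/63=-3.9683; min R=1−1/(4·63/250)=0.0079>−1
Confirm numerically:
  x=-3.748: |R|=0.79197 <1
  x=-3.375: |R|=0.49544 <1
  x=-2.349: |R|=0.04149 <1
  x=-1.980: |R|=0.00794 <1
  x=-4.073: |R|=1.10751 >1
  x=-4.052: |R|=1.08551 >1
Interval (-3.9683, 0).

z∈(-3.9683,0).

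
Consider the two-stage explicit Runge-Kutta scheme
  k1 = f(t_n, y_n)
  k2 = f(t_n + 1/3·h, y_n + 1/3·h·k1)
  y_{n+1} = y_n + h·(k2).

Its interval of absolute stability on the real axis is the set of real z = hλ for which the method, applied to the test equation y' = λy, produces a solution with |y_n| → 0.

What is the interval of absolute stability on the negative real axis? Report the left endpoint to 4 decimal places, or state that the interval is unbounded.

Set f=λy, z=hλ:
  k1=λy_n ⇒ h·k1=z·y_n;  k2=λ(1+1/3z)y_n ⇒ h·k2=z(1+1/3z)y_n
  y_{n+1}/y_n = 1 + z(1+1/3z) = 1 + z + 1/3z²
  ⇒ R(z) = 1 + z + 1/3z².

Boundary: |R(x)|=1, x<0.
x=-0.66: |R|=0.4852
R=1: x+1/3x²=0 ⇒ x=−3=-3.0000; min R=1−1/(4·1/3)=0.2500>−1
Confirm numerically:
  x=-2.585: |R|=0.64241 <1
  x=-2.013: |R|=0.33772 <1
  x=-1.238: |R|=0.27288 <1
  x=-3.553: |R|=1.65494 >1
  x=-3.456: |R|=1.52531 >1
  x=-3.314: |R|=1.34687 >1
So |R|<1 on (-3.0000, 0).

z∈(-3.0000,0).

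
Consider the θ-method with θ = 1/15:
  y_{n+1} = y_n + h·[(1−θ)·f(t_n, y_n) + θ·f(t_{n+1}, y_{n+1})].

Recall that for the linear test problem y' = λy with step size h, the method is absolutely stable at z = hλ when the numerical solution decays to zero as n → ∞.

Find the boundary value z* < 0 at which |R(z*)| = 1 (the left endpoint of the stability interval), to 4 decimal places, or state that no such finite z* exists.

With y'=λy (z=hλ):
  y_{n+1} = y_n + z·[14/15·y_n + 1/15·y_{n+1}] ⇒ (1 − 1/15z)y_{n+1} = (1 + 14/15z)y_n
  R(z) = (1 + 14/15z)/(1 − 1/15z).

Boundary: |R(x)|=1, x<0.
x=-1.25: |R|=0.1538
R=−1: 1+14/15x = −1+1/15x ⇒ -13/15x=2 ⇒ x=2/(-13/15)=-2.3077
Confirm numerically:
  x=-1.401: |R|=0.28132 <1
  x=-1.366: |R|=0.25199 <1
  x=-0.946: |R|=0.11012 <1
  x=-2.776: |R|=1.34248 >1
  x=-2.464: |R|=1.11635 >1
Interval (-2.3077, 0).

z* = -2.3077.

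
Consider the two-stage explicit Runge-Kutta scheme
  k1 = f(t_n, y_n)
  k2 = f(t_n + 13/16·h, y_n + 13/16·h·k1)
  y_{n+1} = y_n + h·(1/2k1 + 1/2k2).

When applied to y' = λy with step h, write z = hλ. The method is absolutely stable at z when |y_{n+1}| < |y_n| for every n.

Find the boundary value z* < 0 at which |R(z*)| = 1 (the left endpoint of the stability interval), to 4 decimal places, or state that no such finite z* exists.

z* = -2.4615.

Set f=λy, z=hλ:
  k1=λy_n ⇒ h·k1=z·y_n;  k2=λ(1+13/16z)y_n ⇒ h·k2=z(1+13/16z)y_n
  y_{n+1}/y_n = 1 + 1/2z + 1/2z(1+13/16z) = 1 + z + 13/32z²
  ⇒ R(z) = 1 + z + 13/32z².

Boundary: |R(x)|=1, x<0.
x=-0.63: |R|=0.5312
R=1: x+13/32x²=0 ⇒ x=−32/13=-2.4615; min R=1−1/(4·13/32)=0.3846>−1
Confirm numerically:
  x=-1.730: |R|=0.48587 <1
  x=-1.524: |R|=0.41955 <1
  x=-1.383: |R|=0.39403 <1
  x=-2.829: |R|=1.42232 >1
  x=-2.743: |R|=1.31364 >1
  x=-2.582: |R|=1.12636 >1
Interval (-2.4615, 0).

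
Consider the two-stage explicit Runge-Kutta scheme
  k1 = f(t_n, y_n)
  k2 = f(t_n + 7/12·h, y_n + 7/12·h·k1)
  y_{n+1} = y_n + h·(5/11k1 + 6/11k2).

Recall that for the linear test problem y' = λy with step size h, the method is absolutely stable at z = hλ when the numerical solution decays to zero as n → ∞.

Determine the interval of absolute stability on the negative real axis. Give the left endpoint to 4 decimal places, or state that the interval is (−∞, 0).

Test eqn y'=λy, z=hλ:
  k1=λy_n ⇒ h·k1=z·y_n;  k2=λ(1+7/12z)y_n ⇒ h·k2=z(1+7/12z)y_n
  y_{n+1}/y_n = 1 + 5/11z + 6/11z(1+7/12z) = 1 + z + 7/22z²
  ⇒ R(z) = 1 + z + 7/22z².

Solve |R(x)|<1 on ℝ⁻.
x=-0.65: |R|=0.4844
R=1: x+7/22x²=0 ⇒ x=−22/7=-3.1429; min R=1−1/(4·7/22)=0.2143>−1
Confirm numerically:
  x=-1.965: |R|=0.26357 <1
  x=-1.814: |R|=0.23301 <1
  x=-1.674: |R|=0.21763 <1
  x=-3.578: |R|=1.49539 >1
  x=-3.574: |R|=1.49029 >1
So |R|<1 on (-3.1429, 0).

(-3.1429, 0).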